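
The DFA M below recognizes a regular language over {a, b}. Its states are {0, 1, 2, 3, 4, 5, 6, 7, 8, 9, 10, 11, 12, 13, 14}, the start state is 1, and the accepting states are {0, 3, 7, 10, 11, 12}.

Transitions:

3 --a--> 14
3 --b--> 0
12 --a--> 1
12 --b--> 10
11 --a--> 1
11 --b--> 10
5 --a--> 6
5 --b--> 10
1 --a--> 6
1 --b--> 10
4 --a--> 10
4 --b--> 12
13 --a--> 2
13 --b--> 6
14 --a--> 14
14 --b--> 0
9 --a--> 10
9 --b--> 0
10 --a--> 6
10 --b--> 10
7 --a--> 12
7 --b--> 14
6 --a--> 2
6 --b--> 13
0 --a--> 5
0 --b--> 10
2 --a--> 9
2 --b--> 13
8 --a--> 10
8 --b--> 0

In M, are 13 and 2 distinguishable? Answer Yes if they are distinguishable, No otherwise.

States {3,4,7,8,11,12,14} cannot be reached from the start state, so discard them.
Initial partition by acceptance: {0,10} | {1,2,5,6,9,13}.
Split {1,2,5,6,9,13} by δ(·,a) → {1,2,5,6,13} and {9}.
Split {1,2,5,6,13} by δ(·,a) → {1,5,6,13} and {2}.
On input a, block {1,5,6,13} splits into {1,5} and {6,13}.
Refine {0,10} on symbol a: members go to different blocks, giving {0} and {10}.
Stable partition: {0} | {1,5} | {9} | {2} | {6,13} | {10} — 6 equivalence classes.
13 and 2 end up in different blocks, so they are distinguishable. For instance, the string 'aa' is accepted from only 2.

Yes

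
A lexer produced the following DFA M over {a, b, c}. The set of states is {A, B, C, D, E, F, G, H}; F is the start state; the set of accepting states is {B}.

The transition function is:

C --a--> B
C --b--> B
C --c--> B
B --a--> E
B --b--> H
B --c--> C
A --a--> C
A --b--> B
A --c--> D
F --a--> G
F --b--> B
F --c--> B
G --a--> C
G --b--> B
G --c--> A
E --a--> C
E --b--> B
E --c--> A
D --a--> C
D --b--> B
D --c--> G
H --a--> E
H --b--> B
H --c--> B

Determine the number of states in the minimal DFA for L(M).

Every state is reachable, so we keep all 8.
P0 = {B} | {A,C,D,E,F,G,H}.
Refine {A,C,D,E,F,G,H} on symbol a: members go to different blocks, giving {A,D,E,F,G,H} and {C}.
Refine {A,D,E,F,G,H} on symbol a: members go to different blocks, giving {A,D,E,G} and {F,H}.
The partition is now stable with 4 blocks: {B} | {A,D,E,G} | {C} | {F,H}.

4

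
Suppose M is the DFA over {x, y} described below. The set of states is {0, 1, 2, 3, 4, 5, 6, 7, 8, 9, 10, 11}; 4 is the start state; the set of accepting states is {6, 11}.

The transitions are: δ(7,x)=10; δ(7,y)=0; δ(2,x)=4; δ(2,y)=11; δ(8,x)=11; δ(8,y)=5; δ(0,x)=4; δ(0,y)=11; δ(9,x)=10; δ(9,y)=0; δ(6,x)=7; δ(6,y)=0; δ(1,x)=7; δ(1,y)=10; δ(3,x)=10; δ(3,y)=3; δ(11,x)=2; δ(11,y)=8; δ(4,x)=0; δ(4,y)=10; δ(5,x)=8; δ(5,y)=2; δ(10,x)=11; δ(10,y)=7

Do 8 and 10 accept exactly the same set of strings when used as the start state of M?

Yes

First remove the unreachable states {1,3,6,9}; 8 states remain.
Start with accepting vs non-accepting: {11} | {0,2,4,5,7,8,10}.
Split {0,2,4,5,7,8,10} by δ(·,x) → {0,2,4,5,7} and {8,10}.
Refine {0,2,4,5,7} on symbol x: members go to different blocks, giving {0,2,4} and {5,7}.
Split {0,2,4} by δ(·,y) → {0,2} and {4}.
Stable partition: {11} | {0,2} | {8,10} | {5,7} | {4} — 5 equivalence classes.
8 and 10 lie in the same block of the stable partition, so they are equivalent — no string distinguishes them.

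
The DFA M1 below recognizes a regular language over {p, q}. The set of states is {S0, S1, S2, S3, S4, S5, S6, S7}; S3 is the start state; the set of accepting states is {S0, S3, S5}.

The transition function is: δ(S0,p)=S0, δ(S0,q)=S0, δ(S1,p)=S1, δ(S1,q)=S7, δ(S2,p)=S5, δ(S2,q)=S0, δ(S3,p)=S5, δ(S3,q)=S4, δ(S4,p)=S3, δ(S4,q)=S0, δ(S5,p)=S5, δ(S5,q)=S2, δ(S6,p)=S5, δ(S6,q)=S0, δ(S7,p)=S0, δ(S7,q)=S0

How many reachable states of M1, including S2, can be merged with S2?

Reachable states from the start: {S0,S2,S3,S4,S5}. Unreachable: {S1,S6,S7} — drop them.
P0 = {S0,S3,S5} | {S2,S4}.
On input q, block {S0,S3,S5} splits into {S3,S5} and {S0}.
The partition is now stable with 3 blocks: {S3,S5} | {S2,S4} | {S0}.
The equivalence class containing S2 is {S2,S4}, of size 2.

2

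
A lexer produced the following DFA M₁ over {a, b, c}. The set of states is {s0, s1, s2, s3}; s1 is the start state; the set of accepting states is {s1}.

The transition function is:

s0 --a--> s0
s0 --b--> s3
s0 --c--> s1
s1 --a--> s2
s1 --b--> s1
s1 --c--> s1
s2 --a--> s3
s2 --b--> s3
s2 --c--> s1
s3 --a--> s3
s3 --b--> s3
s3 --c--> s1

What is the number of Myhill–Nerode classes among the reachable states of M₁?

2

First remove the unreachable states {s0}; 3 states remain.
P0 = {s1} | {s2,s3}.
The partition is now stable with 2 blocks: {s1} | {s2,s3}.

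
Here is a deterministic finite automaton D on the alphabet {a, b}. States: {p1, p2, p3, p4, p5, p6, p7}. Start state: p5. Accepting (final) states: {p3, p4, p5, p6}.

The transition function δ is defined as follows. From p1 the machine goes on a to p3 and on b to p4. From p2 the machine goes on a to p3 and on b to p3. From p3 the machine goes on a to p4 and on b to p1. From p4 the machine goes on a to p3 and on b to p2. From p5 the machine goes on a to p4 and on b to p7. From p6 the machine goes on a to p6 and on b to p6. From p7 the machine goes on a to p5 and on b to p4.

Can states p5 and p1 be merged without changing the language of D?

No

Reachable states from the start: {p1,p2,p3,p4,p5,p7}. Unreachable: {p6} — drop them.
Initial partition by acceptance: {p3,p4,p5} | {p1,p2,p7}.
Stable partition: {p3,p4,p5} | {p1,p2,p7} — 2 equivalence classes.
p5 and p1 end up in different blocks, so they are distinguishable. For instance, the string 'ε' is accepted from only p5.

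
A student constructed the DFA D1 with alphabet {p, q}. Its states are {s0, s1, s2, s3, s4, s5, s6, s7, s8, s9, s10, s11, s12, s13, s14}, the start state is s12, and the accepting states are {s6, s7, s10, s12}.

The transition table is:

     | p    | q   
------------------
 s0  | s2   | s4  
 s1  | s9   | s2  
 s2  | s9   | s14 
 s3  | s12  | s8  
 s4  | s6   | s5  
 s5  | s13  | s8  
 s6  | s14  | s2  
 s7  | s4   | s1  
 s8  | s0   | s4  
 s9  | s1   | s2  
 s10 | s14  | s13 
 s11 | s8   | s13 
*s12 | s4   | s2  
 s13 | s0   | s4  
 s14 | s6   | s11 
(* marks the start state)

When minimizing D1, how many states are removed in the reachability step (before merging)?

3

BFS from s12 reaches {s0, s1, s2, s4, s5, s6, s8, s9, s11, s12, s13, s14}; the 3 state(s) s3, s7, s10 are never visited.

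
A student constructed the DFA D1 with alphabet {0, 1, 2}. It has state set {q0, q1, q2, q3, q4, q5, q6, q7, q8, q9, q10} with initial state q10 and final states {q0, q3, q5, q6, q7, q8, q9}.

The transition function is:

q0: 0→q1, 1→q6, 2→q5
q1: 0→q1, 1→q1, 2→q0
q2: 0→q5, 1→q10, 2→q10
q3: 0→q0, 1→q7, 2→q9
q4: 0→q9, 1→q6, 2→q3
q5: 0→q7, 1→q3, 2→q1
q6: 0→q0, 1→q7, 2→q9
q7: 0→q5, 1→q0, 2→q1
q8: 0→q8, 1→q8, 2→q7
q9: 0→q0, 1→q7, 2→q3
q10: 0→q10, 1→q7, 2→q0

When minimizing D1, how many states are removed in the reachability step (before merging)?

3

BFS from q10 reaches {q0, q1, q3, q5, q6, q7, q9, q10}; the 3 state(s) q2, q4, q8 are never visited.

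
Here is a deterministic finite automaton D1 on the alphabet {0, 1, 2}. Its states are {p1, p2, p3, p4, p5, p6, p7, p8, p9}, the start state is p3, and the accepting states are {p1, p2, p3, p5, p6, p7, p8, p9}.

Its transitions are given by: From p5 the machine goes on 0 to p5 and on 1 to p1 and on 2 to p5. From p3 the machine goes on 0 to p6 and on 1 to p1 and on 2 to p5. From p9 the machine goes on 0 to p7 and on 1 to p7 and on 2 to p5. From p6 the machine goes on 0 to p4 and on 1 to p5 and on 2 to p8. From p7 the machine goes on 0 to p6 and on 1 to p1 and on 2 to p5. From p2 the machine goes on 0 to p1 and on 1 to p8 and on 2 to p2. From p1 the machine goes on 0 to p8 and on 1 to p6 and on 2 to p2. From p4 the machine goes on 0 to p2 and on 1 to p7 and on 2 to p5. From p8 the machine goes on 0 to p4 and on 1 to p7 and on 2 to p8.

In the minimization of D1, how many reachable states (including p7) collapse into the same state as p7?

2

States {p9} cannot be reached from the start state, so discard them.
Initial partition by acceptance: {p1,p2,p3,p5,p6,p7,p8} | {p4}.
On input 0, block {p1,p2,p3,p5,p6,p7,p8} splits into {p1,p2,p3,p5,p7} and {p6,p8}.
Refine {p1,p2,p3,p5,p7} on symbol 0: members go to different blocks, giving {p1,p3,p7} and {p2,p5}.
Refine {p1,p3,p7} on symbol 1: members go to different blocks, giving {p3,p7} and {p1}.
Refine {p6,p8} on symbol 1: members go to different blocks, giving {p6} and {p8}.
Refine {p2,p5} on symbol 0: members go to different blocks, giving {p2} and {p5}.
Stable partition: {p3,p7} | {p4} | {p6} | {p2} | {p1} | {p8} | {p5} — 7 equivalence classes.
State p7 belongs to the block {p3,p7}, which has 2 states.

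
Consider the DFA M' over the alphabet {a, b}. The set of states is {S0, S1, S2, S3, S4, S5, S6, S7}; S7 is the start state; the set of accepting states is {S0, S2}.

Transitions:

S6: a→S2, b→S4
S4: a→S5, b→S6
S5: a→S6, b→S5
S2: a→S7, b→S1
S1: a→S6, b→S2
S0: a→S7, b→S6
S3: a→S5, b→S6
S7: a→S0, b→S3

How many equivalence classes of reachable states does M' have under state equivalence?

7

Initial partition by acceptance: {S0,S2} | {S1,S3,S4,S5,S6,S7}.
On input a, block {S1,S3,S4,S5,S6,S7} splits into {S1,S3,S4,S5} and {S6,S7}.
Split {S0,S2} by δ(·,b) → {S0} and {S2}.
On input a, block {S1,S3,S4,S5} splits into {S1,S5} and {S3,S4}.
On input b, block {S1,S5} splits into {S1} and {S5}.
Split {S6,S7} by δ(·,a) → {S6} and {S7}.
No further refinement is possible. Final partition (7 blocks): {S0} | {S1} | {S6} | {S2} | {S3,S4} | {S5} | {S7}.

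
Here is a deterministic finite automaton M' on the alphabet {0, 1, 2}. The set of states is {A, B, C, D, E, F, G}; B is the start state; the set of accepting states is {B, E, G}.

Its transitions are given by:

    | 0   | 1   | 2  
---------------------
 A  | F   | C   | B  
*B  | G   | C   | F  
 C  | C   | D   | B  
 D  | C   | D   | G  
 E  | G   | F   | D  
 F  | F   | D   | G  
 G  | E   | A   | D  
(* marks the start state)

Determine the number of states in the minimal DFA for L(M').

P0 = {B,E,G} | {A,C,D,F}.
The partition is now stable with 2 blocks: {B,E,G} | {A,C,D,F}.

2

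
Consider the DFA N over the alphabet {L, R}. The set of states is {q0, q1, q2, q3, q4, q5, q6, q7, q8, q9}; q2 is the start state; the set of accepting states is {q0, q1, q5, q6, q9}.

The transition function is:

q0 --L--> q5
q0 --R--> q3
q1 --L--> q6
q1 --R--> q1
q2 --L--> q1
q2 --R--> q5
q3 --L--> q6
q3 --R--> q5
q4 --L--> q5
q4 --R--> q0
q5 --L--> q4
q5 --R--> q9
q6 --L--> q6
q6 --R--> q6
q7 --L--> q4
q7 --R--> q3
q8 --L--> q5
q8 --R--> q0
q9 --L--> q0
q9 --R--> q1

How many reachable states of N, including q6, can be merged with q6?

Reachable states from the start: {q0,q1,q2,q3,q4,q5,q6,q9}. Unreachable: {q7,q8} — drop them.
Initial partition by acceptance: {q0,q1,q5,q6,q9} | {q2,q3,q4}.
Refine {q0,q1,q5,q6,q9} on symbol L: members go to different blocks, giving {q0,q1,q6,q9} and {q5}.
Split {q0,q1,q6,q9} by δ(·,L) → {q1,q6,q9} and {q0}.
Split {q1,q6,q9} by δ(·,L) → {q1,q6} and {q9}.
On input L, block {q2,q3,q4} splits into {q2,q3} and {q4}.
No further refinement is possible. Final partition (6 blocks): {q1,q6} | {q2,q3} | {q5} | {q0} | {q9} | {q4}.
State q6 belongs to the block {q1,q6}, which has 2 states.

2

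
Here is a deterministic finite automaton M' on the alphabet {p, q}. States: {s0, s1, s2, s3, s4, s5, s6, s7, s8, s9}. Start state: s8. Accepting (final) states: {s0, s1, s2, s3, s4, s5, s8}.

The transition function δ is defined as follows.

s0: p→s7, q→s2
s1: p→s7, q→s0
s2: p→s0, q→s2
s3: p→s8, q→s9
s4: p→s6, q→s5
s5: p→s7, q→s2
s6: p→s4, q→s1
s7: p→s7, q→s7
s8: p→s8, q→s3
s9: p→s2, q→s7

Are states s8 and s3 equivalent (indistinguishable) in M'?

States {s1,s4,s5,s6} cannot be reached from the start state, so discard them.
Initial partition by acceptance: {s0,s2,s3,s8} | {s7,s9}.
Split {s0,s2,s3,s8} by δ(·,p) → {s2,s3,s8} and {s0}.
Refine {s2,s3,s8} on symbol p: members go to different blocks, giving {s3,s8} and {s2}.
On input q, block {s3,s8} splits into {s3} and {s8}.
Refine {s7,s9} on symbol p: members go to different blocks, giving {s7} and {s9}.
Stable partition: {s3} | {s7} | {s0} | {s2} | {s8} | {s9} — 6 equivalence classes.
s8 and s3 end up in different blocks, so they are distinguishable. For instance, the string 'q' is accepted from only s8.

No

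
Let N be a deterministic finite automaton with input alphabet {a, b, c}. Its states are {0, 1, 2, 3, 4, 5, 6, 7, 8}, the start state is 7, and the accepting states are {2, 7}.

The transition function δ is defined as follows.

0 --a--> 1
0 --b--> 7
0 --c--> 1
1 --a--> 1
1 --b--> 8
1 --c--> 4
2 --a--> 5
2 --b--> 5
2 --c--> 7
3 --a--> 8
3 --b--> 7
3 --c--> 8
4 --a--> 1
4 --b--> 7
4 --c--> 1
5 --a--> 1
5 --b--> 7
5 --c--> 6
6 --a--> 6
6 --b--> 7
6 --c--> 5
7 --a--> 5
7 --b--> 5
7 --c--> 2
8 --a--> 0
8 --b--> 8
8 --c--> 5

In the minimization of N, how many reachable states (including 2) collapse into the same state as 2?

First remove the unreachable states {3}; 8 states remain.
Initial partition by acceptance: {2,7} | {0,1,4,5,6,8}.
Refine {0,1,4,5,6,8} on symbol b: members go to different blocks, giving {0,4,5,6} and {1,8}.
Split {0,4,5,6} by δ(·,a) → {0,4,5} and {6}.
Refine {0,4,5} on symbol c: members go to different blocks, giving {0,4} and {5}.
Split {1,8} by δ(·,a) → {1} and {8}.
The partition is now stable with 6 blocks: {2,7} | {0,4} | {1} | {6} | {5} | {8}.
State 2 belongs to the block {2,7}, which has 2 states.

2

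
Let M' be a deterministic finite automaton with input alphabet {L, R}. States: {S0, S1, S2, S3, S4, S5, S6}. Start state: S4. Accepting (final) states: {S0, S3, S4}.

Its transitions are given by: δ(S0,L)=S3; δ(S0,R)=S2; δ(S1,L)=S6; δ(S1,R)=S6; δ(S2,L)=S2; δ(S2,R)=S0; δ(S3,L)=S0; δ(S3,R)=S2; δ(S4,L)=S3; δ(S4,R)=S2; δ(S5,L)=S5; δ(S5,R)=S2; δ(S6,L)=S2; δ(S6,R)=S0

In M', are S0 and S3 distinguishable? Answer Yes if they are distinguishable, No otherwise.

No

First remove the unreachable states {S1,S5,S6}; 4 states remain.
P0 = {S0,S3,S4} | {S2}.
Stable partition: {S0,S3,S4} | {S2} — 2 equivalence classes.
S0 and S3 lie in the same block of the stable partition, so they are equivalent — no string distinguishes them.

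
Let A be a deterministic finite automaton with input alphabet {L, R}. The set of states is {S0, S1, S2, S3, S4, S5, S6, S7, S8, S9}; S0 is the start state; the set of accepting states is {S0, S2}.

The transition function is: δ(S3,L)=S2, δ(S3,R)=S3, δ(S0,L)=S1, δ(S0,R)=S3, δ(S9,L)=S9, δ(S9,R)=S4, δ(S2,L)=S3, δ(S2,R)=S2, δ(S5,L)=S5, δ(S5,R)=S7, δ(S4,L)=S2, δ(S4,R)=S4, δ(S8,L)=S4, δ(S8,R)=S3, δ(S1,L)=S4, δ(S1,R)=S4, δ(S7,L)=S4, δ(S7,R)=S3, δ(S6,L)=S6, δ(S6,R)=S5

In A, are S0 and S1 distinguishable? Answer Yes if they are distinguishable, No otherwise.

Yes

Reachable states from the start: {S0,S1,S2,S3,S4}. Unreachable: {S5,S6,S7,S8,S9} — drop them.
Start with accepting vs non-accepting: {S0,S2} | {S1,S3,S4}.
Refine {S0,S2} on symbol R: members go to different blocks, giving {S0} and {S2}.
Split {S1,S3,S4} by δ(·,L) → {S3,S4} and {S1}.
No further refinement is possible. Final partition (4 blocks): {S0} | {S3,S4} | {S2} | {S1}.
S0 and S1 end up in different blocks, so they are distinguishable. For instance, the string 'ε' is accepted from only S0.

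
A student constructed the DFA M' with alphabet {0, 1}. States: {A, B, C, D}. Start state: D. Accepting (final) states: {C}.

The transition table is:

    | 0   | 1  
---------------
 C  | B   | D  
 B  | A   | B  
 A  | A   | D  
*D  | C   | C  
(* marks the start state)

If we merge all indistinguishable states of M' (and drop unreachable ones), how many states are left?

4

All states are reachable from the start state.
Initial partition by acceptance: {C} | {A,B,D}.
On input 0, block {A,B,D} splits into {A,B} and {D}.
Refine {A,B} on symbol 1: members go to different blocks, giving {A} and {B}.
The partition is now stable with 4 blocks: {C} | {A} | {D} | {B}.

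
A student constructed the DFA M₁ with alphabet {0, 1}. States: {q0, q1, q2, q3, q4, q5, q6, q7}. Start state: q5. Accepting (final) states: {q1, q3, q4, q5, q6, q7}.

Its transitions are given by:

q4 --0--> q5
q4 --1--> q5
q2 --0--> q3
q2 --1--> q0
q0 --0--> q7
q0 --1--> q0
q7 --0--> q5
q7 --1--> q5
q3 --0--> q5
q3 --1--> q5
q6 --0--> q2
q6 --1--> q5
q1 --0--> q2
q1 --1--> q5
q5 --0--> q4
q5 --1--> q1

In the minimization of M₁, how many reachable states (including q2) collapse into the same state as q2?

States {q6} cannot be reached from the start state, so discard them.
Start with accepting vs non-accepting: {q1,q3,q4,q5,q7} | {q0,q2}.
Refine {q1,q3,q4,q5,q7} on symbol 0: members go to different blocks, giving {q3,q4,q5,q7} and {q1}.
Refine {q3,q4,q5,q7} on symbol 1: members go to different blocks, giving {q3,q4,q7} and {q5}.
Stable partition: {q3,q4,q7} | {q0,q2} | {q1} | {q5} — 4 equivalence classes.
State q2 belongs to the block {q0,q2}, which has 2 states.

2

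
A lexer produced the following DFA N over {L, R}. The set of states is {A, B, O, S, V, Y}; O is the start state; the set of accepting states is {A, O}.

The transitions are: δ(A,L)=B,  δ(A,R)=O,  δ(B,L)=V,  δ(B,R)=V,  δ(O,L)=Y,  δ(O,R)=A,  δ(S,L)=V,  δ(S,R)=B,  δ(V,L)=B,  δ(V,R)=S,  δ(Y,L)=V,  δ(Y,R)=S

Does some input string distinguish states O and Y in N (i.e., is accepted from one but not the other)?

All states are reachable from the start state.
P0 = {A,O} | {B,S,V,Y}.
The partition is now stable with 2 blocks: {A,O} | {B,S,V,Y}.
O and Y end up in different blocks, so they are distinguishable. For instance, the string 'ε' is accepted from only O.

Yes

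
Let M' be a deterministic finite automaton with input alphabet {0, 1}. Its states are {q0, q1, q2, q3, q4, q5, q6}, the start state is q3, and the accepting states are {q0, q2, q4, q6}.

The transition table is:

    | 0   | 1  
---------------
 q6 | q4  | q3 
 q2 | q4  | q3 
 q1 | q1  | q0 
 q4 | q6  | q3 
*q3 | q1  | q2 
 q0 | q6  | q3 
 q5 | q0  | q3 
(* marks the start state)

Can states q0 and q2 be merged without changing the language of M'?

States {q5} cannot be reached from the start state, so discard them.
Start with accepting vs non-accepting: {q0,q2,q4,q6} | {q1,q3}.
No further refinement is possible. Final partition (2 blocks): {q0,q2,q4,q6} | {q1,q3}.
q0 and q2 lie in the same block of the stable partition, so they are equivalent — no string distinguishes them.

Yes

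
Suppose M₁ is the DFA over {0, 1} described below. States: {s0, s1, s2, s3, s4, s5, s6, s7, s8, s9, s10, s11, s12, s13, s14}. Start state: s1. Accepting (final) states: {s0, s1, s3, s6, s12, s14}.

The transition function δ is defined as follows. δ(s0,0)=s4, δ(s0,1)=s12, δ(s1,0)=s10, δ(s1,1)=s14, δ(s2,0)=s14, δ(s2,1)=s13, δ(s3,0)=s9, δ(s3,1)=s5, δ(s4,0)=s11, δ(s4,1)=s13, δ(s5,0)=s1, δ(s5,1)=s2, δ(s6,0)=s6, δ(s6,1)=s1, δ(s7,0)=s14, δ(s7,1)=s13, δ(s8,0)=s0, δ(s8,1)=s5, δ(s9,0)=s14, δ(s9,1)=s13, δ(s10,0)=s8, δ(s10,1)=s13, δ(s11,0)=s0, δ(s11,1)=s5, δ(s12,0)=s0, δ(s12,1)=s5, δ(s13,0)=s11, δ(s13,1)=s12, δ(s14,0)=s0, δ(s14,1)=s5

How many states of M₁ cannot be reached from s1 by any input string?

BFS from s1 reaches {s0, s1, s2, s4, s5, s8, s10, s11, s12, s13, s14}; the 4 state(s) s3, s6, s7, s9 are never visited.

4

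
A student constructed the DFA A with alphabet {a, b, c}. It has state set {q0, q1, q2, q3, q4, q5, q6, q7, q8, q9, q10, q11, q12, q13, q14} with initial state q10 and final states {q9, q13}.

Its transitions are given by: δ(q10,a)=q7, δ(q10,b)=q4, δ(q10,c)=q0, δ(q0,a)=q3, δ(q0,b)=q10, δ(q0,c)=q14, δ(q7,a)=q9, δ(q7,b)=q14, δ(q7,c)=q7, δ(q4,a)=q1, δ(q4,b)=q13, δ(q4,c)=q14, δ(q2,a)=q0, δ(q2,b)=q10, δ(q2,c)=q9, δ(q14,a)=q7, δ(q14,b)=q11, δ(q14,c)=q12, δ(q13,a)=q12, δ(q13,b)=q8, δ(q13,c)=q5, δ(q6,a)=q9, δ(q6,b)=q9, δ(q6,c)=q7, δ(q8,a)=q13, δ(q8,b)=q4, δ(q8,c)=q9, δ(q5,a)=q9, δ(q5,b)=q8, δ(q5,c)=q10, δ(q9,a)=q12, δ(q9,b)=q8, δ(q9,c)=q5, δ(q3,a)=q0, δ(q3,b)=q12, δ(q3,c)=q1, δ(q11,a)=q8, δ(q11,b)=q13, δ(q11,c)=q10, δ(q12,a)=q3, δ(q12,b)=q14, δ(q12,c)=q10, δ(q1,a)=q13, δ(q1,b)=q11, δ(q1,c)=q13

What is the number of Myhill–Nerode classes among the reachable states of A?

8

First remove the unreachable states {q2,q6}; 13 states remain.
Start with accepting vs non-accepting: {q9,q13} | {q0,q1,q3,q4,q5,q7,q8,q10,q11,q12,q14}.
Refine {q0,q1,q3,q4,q5,q7,q8,q10,q11,q12,q14} on symbol a: members go to different blocks, giving {q0,q3,q4,q10,q11,q12,q14} and {q1,q5,q7,q8}.
Refine {q0,q3,q4,q10,q11,q12,q14} on symbol a: members go to different blocks, giving {q4,q10,q11,q14} and {q0,q3,q12}.
Refine {q4,q10,q11,q14} on symbol b: members go to different blocks, giving {q4,q11} and {q10,q14}.
Refine {q1,q5,q7,q8} on symbol b: members go to different blocks, giving {q1,q8} and {q5} and {q7}.
On input b, block {q0,q3,q12} splits into {q0,q12} and {q3}.
Stable partition: {q9,q13} | {q4,q11} | {q1,q8} | {q0,q12} | {q10,q14} | {q5} | {q7} | {q3} — 8 equivalence classes.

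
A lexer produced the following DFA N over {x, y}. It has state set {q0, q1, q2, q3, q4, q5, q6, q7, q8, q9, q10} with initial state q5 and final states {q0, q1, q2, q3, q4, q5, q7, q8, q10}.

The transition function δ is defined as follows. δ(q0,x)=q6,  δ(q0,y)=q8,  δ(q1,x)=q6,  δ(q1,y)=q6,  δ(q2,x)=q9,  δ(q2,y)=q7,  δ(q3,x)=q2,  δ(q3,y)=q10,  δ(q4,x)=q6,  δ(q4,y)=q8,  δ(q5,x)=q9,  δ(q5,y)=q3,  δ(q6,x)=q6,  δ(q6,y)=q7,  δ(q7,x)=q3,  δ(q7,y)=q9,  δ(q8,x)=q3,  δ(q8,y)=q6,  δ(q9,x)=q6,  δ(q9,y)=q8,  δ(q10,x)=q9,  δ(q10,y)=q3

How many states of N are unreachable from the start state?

No path from q5 leads to q0, q1, q4; the other 8 states are all reachable.

3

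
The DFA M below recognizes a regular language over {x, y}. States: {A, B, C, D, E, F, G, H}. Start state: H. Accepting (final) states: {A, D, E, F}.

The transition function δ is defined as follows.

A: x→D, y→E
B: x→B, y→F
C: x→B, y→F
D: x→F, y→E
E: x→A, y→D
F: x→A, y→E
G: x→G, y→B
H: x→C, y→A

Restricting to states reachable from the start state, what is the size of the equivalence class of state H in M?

States {G} cannot be reached from the start state, so discard them.
Initial partition by acceptance: {A,D,E,F} | {B,C,H}.
The partition is now stable with 2 blocks: {A,D,E,F} | {B,C,H}.
The equivalence class containing H is {B,C,H}, of size 3.

3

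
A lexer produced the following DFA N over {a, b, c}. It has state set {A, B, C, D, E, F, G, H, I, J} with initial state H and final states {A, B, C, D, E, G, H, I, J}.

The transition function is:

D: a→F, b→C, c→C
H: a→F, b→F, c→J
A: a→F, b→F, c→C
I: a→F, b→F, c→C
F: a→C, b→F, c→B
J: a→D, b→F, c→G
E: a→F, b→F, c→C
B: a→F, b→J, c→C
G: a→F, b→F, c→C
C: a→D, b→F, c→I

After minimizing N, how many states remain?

First remove the unreachable states {A,E}; 8 states remain.
Start with accepting vs non-accepting: {B,C,D,G,H,I,J} | {F}.
On input a, block {B,C,D,G,H,I,J} splits into {B,D,G,H,I} and {C,J}.
On input b, block {B,D,G,H,I} splits into {G,H,I} and {B,D}.
No further refinement is possible. Final partition (4 blocks): {G,H,I} | {F} | {C,J} | {B,D}.

4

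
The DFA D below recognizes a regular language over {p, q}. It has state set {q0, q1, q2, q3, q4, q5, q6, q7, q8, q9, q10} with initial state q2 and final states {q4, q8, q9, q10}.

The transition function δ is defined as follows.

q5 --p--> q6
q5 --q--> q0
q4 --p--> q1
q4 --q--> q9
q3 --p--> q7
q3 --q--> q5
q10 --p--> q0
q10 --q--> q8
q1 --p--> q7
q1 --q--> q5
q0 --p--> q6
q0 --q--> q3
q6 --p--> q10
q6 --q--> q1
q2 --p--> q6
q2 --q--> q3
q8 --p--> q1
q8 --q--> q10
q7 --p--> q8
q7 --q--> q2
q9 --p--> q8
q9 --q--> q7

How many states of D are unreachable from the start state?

No path from q2 leads to q4, q9; the other 9 states are all reachable.

2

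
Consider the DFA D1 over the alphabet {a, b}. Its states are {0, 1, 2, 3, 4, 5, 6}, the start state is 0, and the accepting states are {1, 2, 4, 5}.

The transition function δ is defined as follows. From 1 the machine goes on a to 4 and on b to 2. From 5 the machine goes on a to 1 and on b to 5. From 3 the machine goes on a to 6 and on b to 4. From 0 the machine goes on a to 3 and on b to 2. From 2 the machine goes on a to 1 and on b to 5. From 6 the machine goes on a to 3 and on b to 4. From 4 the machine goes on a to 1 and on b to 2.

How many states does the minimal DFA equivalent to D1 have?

2

Every state is reachable, so we keep all 7.
Start with accepting vs non-accepting: {1,2,4,5} | {0,3,6}.
Stable partition: {1,2,4,5} | {0,3,6} — 2 equivalence classes.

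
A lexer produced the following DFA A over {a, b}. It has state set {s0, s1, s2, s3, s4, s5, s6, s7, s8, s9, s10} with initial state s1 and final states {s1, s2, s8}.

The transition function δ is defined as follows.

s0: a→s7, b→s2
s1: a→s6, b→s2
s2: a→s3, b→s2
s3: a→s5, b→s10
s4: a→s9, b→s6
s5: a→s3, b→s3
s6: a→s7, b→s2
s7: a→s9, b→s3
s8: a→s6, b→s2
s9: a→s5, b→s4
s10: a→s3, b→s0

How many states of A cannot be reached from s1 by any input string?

No path from s1 leads to s8; the other 10 states are all reachable.

1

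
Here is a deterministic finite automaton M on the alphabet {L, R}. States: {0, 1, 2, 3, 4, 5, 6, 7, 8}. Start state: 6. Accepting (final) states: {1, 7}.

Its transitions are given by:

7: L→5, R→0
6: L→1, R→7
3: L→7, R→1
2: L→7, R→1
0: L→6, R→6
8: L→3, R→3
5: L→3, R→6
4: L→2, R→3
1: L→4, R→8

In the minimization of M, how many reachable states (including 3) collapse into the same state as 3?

Start with accepting vs non-accepting: {1,7} | {0,2,3,4,5,6,8}.
Split {0,2,3,4,5,6,8} by δ(·,L) → {0,4,5,8} and {2,3,6}.
No further refinement is possible. Final partition (3 blocks): {1,7} | {0,4,5,8} | {2,3,6}.
State 3 belongs to the block {2,3,6}, which has 3 states.

3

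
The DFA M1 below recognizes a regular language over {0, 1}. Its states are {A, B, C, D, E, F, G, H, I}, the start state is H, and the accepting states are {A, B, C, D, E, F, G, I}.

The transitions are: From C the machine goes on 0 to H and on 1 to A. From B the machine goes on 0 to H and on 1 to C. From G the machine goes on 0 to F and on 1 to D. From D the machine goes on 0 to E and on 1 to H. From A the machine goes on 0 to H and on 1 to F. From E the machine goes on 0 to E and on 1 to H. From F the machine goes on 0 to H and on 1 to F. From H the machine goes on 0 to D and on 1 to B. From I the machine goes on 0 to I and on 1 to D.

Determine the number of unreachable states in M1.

BFS from H reaches {A, B, C, D, E, F, H}; the 2 state(s) G, I are never visited.

2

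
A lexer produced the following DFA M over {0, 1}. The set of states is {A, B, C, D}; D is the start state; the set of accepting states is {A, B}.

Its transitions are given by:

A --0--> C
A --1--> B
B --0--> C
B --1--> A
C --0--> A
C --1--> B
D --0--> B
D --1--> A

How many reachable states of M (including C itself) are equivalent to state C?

Start with accepting vs non-accepting: {A,B} | {C,D}.
No further refinement is possible. Final partition (2 blocks): {A,B} | {C,D}.
The equivalence class containing C is {C,D}, of size 2.

2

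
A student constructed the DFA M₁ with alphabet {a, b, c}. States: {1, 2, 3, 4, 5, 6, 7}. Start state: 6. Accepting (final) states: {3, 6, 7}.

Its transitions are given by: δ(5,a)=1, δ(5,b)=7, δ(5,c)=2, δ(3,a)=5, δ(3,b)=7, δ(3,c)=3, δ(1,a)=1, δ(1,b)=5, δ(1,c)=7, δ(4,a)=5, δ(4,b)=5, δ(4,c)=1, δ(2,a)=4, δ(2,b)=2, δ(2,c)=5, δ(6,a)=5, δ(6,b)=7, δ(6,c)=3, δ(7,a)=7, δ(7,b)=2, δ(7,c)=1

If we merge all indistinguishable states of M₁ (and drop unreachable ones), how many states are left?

Every state is reachable, so we keep all 7.
Initial partition by acceptance: {3,6,7} | {1,2,4,5}.
Split {3,6,7} by δ(·,a) → {3,6} and {7}.
Split {1,2,4,5} by δ(·,b) → {1,2,4} and {5}.
Split {1,2,4} by δ(·,a) → {1,2} and {4}.
On input a, block {1,2} splits into {1} and {2}.
The partition is now stable with 6 blocks: {3,6} | {1} | {7} | {5} | {4} | {2}.

6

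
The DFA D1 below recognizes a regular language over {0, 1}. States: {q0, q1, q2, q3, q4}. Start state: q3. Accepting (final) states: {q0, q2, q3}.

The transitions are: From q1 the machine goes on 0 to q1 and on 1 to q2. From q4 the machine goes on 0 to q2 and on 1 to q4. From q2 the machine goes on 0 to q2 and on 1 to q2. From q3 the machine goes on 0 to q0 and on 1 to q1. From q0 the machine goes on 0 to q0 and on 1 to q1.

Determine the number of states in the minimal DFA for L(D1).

States {q4} cannot be reached from the start state, so discard them.
P0 = {q0,q2,q3} | {q1}.
On input 1, block {q0,q2,q3} splits into {q0,q3} and {q2}.
No further refinement is possible. Final partition (3 blocks): {q0,q3} | {q1} | {q2}.

3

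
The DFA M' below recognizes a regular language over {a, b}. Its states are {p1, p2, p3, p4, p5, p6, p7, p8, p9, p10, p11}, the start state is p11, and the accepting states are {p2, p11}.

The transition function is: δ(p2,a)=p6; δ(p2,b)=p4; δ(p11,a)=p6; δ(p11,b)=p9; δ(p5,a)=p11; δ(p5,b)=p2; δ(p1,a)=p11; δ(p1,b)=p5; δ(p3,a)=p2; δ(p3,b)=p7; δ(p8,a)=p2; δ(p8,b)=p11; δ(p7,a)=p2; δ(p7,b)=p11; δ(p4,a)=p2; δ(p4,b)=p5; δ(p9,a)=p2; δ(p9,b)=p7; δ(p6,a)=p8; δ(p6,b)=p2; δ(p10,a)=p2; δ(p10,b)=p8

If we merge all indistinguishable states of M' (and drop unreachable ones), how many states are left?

First remove the unreachable states {p1,p3,p10}; 8 states remain.
Start with accepting vs non-accepting: {p2,p11} | {p4,p5,p6,p7,p8,p9}.
On input a, block {p4,p5,p6,p7,p8,p9} splits into {p4,p5,p7,p8,p9} and {p6}.
On input b, block {p4,p5,p7,p8,p9} splits into {p5,p7,p8} and {p4,p9}.
The partition is now stable with 4 blocks: {p2,p11} | {p5,p7,p8} | {p6} | {p4,p9}.

4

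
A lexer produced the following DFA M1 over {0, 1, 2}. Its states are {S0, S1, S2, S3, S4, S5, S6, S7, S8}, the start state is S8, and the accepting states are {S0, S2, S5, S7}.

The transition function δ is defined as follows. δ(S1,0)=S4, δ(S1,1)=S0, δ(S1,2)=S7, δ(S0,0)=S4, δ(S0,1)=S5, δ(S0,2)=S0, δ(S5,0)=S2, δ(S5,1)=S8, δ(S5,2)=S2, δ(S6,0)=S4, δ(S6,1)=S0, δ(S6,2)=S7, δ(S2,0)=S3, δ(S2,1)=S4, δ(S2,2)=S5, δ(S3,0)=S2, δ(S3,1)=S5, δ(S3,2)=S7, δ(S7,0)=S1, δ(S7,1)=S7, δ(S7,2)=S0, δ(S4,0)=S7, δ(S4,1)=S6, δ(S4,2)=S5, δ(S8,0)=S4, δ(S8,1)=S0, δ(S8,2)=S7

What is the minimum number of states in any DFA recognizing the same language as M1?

7

Every state is reachable, so we keep all 9.
Start with accepting vs non-accepting: {S0,S2,S5,S7} | {S1,S3,S4,S6,S8}.
Split {S0,S2,S5,S7} by δ(·,0) → {S0,S2,S7} and {S5}.
Refine {S0,S2,S7} on symbol 1: members go to different blocks, giving {S0} and {S2} and {S7}.
On input 0, block {S1,S3,S4,S6,S8} splits into {S1,S6,S8} and {S3} and {S4}.
The partition is now stable with 7 blocks: {S0} | {S1,S6,S8} | {S5} | {S2} | {S7} | {S3} | {S4}.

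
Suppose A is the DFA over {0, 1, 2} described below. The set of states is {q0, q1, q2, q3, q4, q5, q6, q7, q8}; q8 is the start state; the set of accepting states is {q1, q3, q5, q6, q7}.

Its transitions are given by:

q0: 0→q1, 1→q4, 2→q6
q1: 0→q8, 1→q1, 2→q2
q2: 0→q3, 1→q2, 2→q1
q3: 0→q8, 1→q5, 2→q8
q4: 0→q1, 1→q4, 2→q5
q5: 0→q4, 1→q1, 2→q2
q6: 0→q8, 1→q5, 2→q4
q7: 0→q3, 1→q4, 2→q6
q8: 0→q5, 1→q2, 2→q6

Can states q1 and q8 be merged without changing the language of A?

No

Reachable states from the start: {q1,q2,q3,q4,q5,q6,q8}. Unreachable: {q0,q7} — drop them.
P0 = {q1,q3,q5,q6} | {q2,q4,q8}.
No further refinement is possible. Final partition (2 blocks): {q1,q3,q5,q6} | {q2,q4,q8}.
q1 and q8 end up in different blocks, so they are distinguishable. For instance, the string 'ε' is accepted from only q1.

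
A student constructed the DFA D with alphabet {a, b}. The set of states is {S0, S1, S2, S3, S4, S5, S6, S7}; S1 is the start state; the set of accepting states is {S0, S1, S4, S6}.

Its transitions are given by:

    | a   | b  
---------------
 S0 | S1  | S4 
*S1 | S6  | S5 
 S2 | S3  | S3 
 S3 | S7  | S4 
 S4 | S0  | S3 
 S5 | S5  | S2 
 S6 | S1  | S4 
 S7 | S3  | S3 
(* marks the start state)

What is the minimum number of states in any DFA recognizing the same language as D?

6

Start with accepting vs non-accepting: {S0,S1,S4,S6} | {S2,S3,S5,S7}.
Refine {S0,S1,S4,S6} on symbol b: members go to different blocks, giving {S0,S6} and {S1,S4}.
Refine {S2,S3,S5,S7} on symbol b: members go to different blocks, giving {S2,S5,S7} and {S3}.
On input a, block {S2,S5,S7} splits into {S2,S7} and {S5}.
On input b, block {S1,S4} splits into {S1} and {S4}.
No further refinement is possible. Final partition (6 blocks): {S0,S6} | {S2,S7} | {S1} | {S3} | {S5} | {S4}.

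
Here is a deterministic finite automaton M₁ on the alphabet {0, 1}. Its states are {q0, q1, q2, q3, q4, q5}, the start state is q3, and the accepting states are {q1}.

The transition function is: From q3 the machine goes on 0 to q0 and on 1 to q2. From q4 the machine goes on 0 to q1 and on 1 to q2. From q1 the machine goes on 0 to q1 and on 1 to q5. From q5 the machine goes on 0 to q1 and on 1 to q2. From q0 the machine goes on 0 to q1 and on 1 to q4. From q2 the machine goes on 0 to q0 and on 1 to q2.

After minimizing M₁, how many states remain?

All states are reachable from the start state.
Initial partition by acceptance: {q1} | {q0,q2,q3,q4,q5}.
Refine {q0,q2,q3,q4,q5} on symbol 0: members go to different blocks, giving {q0,q4,q5} and {q2,q3}.
Split {q0,q4,q5} by δ(·,1) → {q4,q5} and {q0}.
No further refinement is possible. Final partition (4 blocks): {q1} | {q4,q5} | {q2,q3} | {q0}.

4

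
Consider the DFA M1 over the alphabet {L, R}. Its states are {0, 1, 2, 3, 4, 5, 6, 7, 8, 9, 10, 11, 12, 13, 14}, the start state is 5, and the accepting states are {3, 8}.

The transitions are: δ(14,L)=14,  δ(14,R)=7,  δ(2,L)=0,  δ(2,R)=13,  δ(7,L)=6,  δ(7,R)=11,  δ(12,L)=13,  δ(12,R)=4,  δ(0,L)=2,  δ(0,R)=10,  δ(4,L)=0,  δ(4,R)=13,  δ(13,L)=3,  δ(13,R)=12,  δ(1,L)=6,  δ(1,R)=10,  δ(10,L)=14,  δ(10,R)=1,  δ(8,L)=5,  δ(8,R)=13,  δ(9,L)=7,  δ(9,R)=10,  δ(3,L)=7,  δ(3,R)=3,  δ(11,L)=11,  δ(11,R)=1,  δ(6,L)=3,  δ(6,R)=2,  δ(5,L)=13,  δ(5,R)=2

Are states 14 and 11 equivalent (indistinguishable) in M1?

Reachable states from the start: {0,1,2,3,4,5,6,7,10,11,12,13,14}. Unreachable: {8,9} — drop them.
P0 = {3} | {0,1,2,4,5,6,7,10,11,12,13,14}.
On input L, block {0,1,2,4,5,6,7,10,11,12,13,14} splits into {0,1,2,4,5,7,10,11,12,14} and {6,13}.
On input L, block {0,1,2,4,5,7,10,11,12,14} splits into {0,2,4,10,11,14} and {1,5,7,12}.
Refine {0,2,4,10,11,14} on symbol R: members go to different blocks, giving {10,11,14} and {2,4} and {0}.
Split {6,13} by δ(·,R) → {6} and {13}.
Split {1,5,7,12} by δ(·,L) → {1,7} and {5,12}.
Stable partition: {3} | {10,11,14} | {6} | {1,7} | {2,4} | {0} | {13} | {5,12} — 8 equivalence classes.
14 and 11 lie in the same block of the stable partition, so they are equivalent — no string distinguishes them.

Yes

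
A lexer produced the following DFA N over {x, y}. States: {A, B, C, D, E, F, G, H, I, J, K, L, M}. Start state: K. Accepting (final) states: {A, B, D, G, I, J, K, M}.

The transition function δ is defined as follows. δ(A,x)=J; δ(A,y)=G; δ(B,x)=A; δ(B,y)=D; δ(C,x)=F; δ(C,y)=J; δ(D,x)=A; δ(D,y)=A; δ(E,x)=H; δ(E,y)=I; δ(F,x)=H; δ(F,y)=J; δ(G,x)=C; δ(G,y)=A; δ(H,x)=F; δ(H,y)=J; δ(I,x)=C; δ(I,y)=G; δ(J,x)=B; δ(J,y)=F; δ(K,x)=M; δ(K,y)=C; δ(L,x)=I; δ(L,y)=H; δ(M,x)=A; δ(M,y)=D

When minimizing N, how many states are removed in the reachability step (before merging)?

BFS from K reaches {A, B, C, D, F, G, H, J, K, M}; the 3 state(s) E, I, L are never visited.

3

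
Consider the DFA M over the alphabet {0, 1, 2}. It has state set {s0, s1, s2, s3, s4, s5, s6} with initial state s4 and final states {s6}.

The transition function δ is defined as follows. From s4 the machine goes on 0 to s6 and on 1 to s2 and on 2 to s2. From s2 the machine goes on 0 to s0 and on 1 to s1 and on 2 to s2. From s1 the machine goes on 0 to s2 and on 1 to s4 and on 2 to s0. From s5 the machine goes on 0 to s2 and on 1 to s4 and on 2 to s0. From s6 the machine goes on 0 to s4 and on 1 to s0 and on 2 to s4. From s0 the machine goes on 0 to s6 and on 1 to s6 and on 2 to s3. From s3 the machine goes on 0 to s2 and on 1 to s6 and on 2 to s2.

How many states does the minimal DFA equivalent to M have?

States {s5} cannot be reached from the start state, so discard them.
Start with accepting vs non-accepting: {s6} | {s0,s1,s2,s3,s4}.
Refine {s0,s1,s2,s3,s4} on symbol 0: members go to different blocks, giving {s1,s2,s3} and {s0,s4}.
On input 0, block {s1,s2,s3} splits into {s1,s3} and {s2}.
Refine {s1,s3} on symbol 1: members go to different blocks, giving {s1} and {s3}.
Refine {s0,s4} on symbol 1: members go to different blocks, giving {s0} and {s4}.
The partition is now stable with 6 blocks: {s6} | {s1} | {s0} | {s2} | {s3} | {s4}.

6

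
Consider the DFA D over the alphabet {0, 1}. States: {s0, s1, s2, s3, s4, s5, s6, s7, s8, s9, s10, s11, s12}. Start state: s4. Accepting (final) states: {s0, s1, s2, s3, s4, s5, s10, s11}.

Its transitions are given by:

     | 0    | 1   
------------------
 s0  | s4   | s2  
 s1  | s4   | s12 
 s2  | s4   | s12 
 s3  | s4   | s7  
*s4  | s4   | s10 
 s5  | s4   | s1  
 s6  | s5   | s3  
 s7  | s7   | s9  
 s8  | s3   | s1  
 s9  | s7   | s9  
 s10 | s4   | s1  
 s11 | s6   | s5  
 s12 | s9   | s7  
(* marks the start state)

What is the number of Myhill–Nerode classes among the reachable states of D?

First remove the unreachable states {s0,s2,s3,s5,s6,s8,s11}; 6 states remain.
P0 = {s1,s4,s10} | {s7,s9,s12}.
Refine {s1,s4,s10} on symbol 1: members go to different blocks, giving {s4,s10} and {s1}.
Split {s4,s10} by δ(·,1) → {s4} and {s10}.
Stable partition: {s4} | {s7,s9,s12} | {s1} | {s10} — 4 equivalence classes.

4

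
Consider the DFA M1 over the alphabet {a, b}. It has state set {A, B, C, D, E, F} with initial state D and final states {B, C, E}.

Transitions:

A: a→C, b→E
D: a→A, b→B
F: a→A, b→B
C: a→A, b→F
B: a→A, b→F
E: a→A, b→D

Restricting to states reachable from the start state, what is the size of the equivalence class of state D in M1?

Initial partition by acceptance: {B,C,E} | {A,D,F}.
Split {A,D,F} by δ(·,a) → {D,F} and {A}.
The partition is now stable with 3 blocks: {B,C,E} | {D,F} | {A}.
The equivalence class containing D is {D,F}, of size 2.

2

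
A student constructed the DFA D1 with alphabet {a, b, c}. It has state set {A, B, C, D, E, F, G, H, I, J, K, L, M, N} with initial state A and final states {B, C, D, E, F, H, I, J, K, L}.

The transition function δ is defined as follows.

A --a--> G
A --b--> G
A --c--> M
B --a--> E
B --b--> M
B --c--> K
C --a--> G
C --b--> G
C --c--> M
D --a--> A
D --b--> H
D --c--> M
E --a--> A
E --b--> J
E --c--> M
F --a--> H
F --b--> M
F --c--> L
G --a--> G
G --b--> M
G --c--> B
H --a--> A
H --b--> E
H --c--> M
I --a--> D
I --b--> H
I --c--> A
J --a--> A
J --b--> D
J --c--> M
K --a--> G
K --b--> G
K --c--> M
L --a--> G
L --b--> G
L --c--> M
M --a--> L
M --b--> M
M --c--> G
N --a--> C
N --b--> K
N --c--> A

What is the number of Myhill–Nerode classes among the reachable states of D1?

States {C,F,I,N} cannot be reached from the start state, so discard them.
P0 = {B,D,E,H,J,K,L} | {A,G,M}.
Refine {B,D,E,H,J,K,L} on symbol a: members go to different blocks, giving {D,E,H,J,K,L} and {B}.
On input b, block {D,E,H,J,K,L} splits into {D,E,H,J} and {K,L}.
Split {A,G,M} by δ(·,a) → {A,G} and {M}.
On input b, block {A,G} splits into {A} and {G}.
Stable partition: {D,E,H,J} | {A} | {B} | {K,L} | {M} | {G} — 6 equivalence classes.

6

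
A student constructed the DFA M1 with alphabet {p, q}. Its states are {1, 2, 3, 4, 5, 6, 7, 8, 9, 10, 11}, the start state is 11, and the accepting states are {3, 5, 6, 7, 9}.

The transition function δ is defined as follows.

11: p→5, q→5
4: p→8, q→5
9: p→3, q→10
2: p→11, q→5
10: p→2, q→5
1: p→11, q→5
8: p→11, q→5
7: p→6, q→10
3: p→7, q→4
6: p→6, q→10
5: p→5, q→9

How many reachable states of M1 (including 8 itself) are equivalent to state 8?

2

States {1} cannot be reached from the start state, so discard them.
Start with accepting vs non-accepting: {3,5,6,7,9} | {2,4,8,10,11}.
On input q, block {3,5,6,7,9} splits into {3,6,7,9} and {5}.
Split {2,4,8,10,11} by δ(·,p) → {2,4,8,10} and {11}.
Refine {2,4,8,10} on symbol p: members go to different blocks, giving {2,8} and {4,10}.
Stable partition: {3,6,7,9} | {2,8} | {5} | {11} | {4,10} — 5 equivalence classes.
State 8 belongs to the block {2,8}, which has 2 states.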